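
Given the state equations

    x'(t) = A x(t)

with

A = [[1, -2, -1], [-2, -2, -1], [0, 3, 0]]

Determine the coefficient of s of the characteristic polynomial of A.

-3

Expand det(sI - A) for the 3×3 matrix.
p(s) = s^3 + s^2 - 3s - 9.
(Check: constant term = det(-A) = (-1)^3 det A = -9; coefficient of s^2 = -tr A = 1.)
The coefficient of s is -3.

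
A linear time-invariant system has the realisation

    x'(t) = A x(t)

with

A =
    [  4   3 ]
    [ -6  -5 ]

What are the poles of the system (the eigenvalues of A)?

det(sI - A) = s^2 - (tr A)s + det A, with tr A = 4 + (-5) = -1 and det A = 4·(-5) - 3·(-6) = -20 - (-18) = -2.
So p(s) = det(sI - A) = s^2 + s - 2.
Factor s^2 + s - 2: two numbers with sum -1 and product -2 are 1 and -2, so s^2 + s - 2 = (s - 1)(s + 2).
Hence p(s) = (s - 1) (s + 2), with roots -2, 1.
At least one eigenvalue has non-negative real part, so the system is not asymptotically stable.

-2, 1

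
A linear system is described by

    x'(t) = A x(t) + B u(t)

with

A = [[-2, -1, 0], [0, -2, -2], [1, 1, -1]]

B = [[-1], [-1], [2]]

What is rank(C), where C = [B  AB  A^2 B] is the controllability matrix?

AB = [[3], [-2], [-4]]
A^2B = [[-4], [12], [5]]
Controllability matrix C = [B  AB  A^2B] = [[-1, 3, -4], [-1, -2, 12], [2, -4, 5]]
det(C) = (-1)·((-2)·5 - 12·(-4)) - 3·((-1)·5 - 12·2) + (-4)·((-1)·(-4) - (-2)·2) = (-1)·38 - 3·(-29) + (-4)·8 = 17 ≠ 0, so rank(C) = 3.
rank(C) = 3 = n, so the pair (A, B) is completely controllable.

3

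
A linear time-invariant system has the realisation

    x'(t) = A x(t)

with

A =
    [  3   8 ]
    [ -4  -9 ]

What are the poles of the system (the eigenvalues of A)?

det(sI - A) = s^2 - (tr A)s + det A, with tr A = 3 + (-9) = -6 and det A = 3·(-9) - 8·(-4) = -27 - (-32) = 5.
So p(s) = det(sI - A) = s^2 + 6s + 5.
Factor s^2 + 6s + 5: two numbers with sum -6 and product 5 are -1 and -5, so s^2 + 6s + 5 = (s + 1)(s + 5).
Hence p(s) = (s + 1) (s + 5), with roots -5, -1.
All eigenvalues have negative real part, so the system is asymptotically stable.

-5, -1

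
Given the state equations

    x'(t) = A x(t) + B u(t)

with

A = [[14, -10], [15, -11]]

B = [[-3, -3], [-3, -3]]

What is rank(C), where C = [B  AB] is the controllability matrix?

1

AB = [[-12, -12], [-12, -12]]
Controllability matrix C = [B  AB] = [[-3, -3, -12, -12], [-3, -3, -12, -12]]
Every column of C is a scalar multiple of column 1 = [-3, -3] (multipliers 1, 1, 4, 4), so the columns span a one-dimensional space.
C ≠ 0, hence rank(C) = 1.
rank(C) = 1 < n = 2, so the pair (A, B) is not completely controllable.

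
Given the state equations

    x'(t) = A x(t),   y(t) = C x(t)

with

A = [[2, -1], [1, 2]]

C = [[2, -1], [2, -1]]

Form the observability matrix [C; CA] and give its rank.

CA = [[3, -4], [3, -4]]
Observability matrix O = [C; CA] = [[2, -1], [2, -1], [3, -4], [3, -4]]
Take the 2×2 submatrix of O formed by rows 1, 3: [[2, -1], [3, -4]]. Its determinant is 2·(-4) - (-1)·3 = -8 - (-3) = -5 ≠ 0.
So rank(O) ≥ 2; since O has 2 columns, rank(O) = 2.
rank(O) = 2 = n, so the pair (A, C) is completely observable.

2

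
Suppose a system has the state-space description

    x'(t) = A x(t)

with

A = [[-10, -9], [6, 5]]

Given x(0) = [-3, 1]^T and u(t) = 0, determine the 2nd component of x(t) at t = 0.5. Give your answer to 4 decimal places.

-1.2783

det(sI - A) = s^2 - (tr A)s + det A, with tr A = (-10) + 5 = -5 and det A = (-10)·5 - (-9)·6 = -50 - (-54) = 4.
So p(s) = det(sI - A) = s^2 + 5s + 4.
Factor s^2 + 5s + 4: two numbers with sum -5 and product 4 are -1 and -4, so s^2 + 5s + 4 = (s + 1)(s + 4).
Hence p(s) = (s + 1) (s + 4), with roots -4, -1.
The eigenvalues -4, -1 are distinct and real, so A is diagonalisable and x(t) = e^{At} x(0) = V diag(e^{λ_i t}) V^{-1} x(0), where the columns of V are the eigenvectors.
λ = -4: A - (-4)I = [[-6, -9], [6, 9]]. Row 1 gives (-6)·v1 + (-9)·v2 = 0, so take v_1 = [3, -2]^T.
λ = -1: A - (-1)I = [[-9, -9], [6, 6]]. Row 1 gives (-9)·v1 + (-9)·v2 = 0, so take v_2 = [-1, 1]^T.
V = [v_1 v_2] = [[3, -1], [-2, 1]] has det V = 1, so V^{-1} = adj(V)/det V = [[1, 1], [2, 3]].
Modal coordinates z(0) = V^{-1} x(0): 1·(-3) + 1·1 = -2; 2·(-3) + 3·1 = -3; so z(0) = [-2, -3]^T.
x_2(t) = Σ_i (v_i)_2 · z_i(0) · e^{λ_i t} (row 2 of V times the modal terms).
x_2(0.5) = (-2)·(-2)·e^{-4·0.5} + 1·(-3)·e^{-1·0.5} = 4·0.135335 + (-3)·0.606531 = -1.2783.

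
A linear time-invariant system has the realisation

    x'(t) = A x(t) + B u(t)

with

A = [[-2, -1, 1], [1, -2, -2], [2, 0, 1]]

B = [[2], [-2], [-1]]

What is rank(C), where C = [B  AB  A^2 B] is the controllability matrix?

AB = [[-3], [8], [3]]
A^2B = [[1], [-25], [-3]]
Controllability matrix C = [B  AB  A^2B] = [[2, -3, 1], [-2, 8, -25], [-1, 3, -3]]
det(C) = 2·(8·(-3) - (-25)·3) - (-3)·((-2)·(-3) - (-25)·(-1)) + 1·((-2)·3 - 8·(-1)) = 2·51 - (-3)·(-19) + 1·2 = 47 ≠ 0, so rank(C) = 3.
rank(C) = 3 = n, so the pair (A, B) is completely controllable.

3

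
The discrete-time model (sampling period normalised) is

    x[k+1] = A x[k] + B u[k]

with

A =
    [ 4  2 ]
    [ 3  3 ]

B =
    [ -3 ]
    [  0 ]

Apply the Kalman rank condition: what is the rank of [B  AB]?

AB = [[-12], [-9]]
Controllability matrix C = [B  AB] = [[-3, -12], [0, -9]]
det(C) = (-3)·(-9) - (-12)·0 = 27 - 0 = 27 ≠ 0, so rank(C) = 2.
rank(C) = 2 = n, so the pair (A, B) is completely controllable.

2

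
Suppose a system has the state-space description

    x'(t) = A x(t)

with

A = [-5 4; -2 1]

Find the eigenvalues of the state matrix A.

-3, -1

det(sI - A) = s^2 - (tr A)s + det A, with tr A = (-5) + 1 = -4 and det A = (-5)·1 - 4·(-2) = -5 - (-8) = 3.
So p(s) = det(sI - A) = s^2 + 4s + 3.
Factor s^2 + 4s + 3: two numbers with sum -4 and product 3 are -1 and -3, so s^2 + 4s + 3 = (s + 1)(s + 3).
Hence p(s) = (s + 1) (s + 3), with roots -3, -1.
All eigenvalues have negative real part, so the system is asymptotically stable.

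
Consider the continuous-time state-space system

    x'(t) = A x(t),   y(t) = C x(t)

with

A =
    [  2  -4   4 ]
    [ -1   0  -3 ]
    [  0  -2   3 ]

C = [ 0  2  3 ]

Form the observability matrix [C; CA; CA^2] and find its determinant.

CA = [[-2, -6, 3]]
CA^2 = [[2, 2, 19]]
Observability matrix O = [C; CA; CA^2] = [[0, 2, 3], [-2, -6, 3], [2, 2, 19]]
Expanding along the first row, det(O) = 0·((-6)·19 - 3·2) - 2·((-2)·19 - 3·2) + 3·((-2)·2 - (-6)·2) = 0·(-120) - 2·(-44) + 3·8 = 112
Since det(O) ≠ 0, rank(O) = 3 and the system is completely observable.

112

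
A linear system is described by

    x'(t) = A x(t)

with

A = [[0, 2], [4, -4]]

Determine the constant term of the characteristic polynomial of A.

-8

For a 2×2 matrix, det(sI - A) = s^2 - (tr A)s + det A.
tr A = -4, det A = -8.
So p(s) = s^2 + 4s - 8.
The constant term is -8.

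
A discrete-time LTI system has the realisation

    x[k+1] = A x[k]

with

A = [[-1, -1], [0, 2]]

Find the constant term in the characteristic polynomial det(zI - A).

-2

For a 2×2 matrix, det(zI - A) = z^2 - (tr A)z + det A.
tr A = 1, det A = -2.
So p(z) = z^2 - z - 2.
The constant term is -2.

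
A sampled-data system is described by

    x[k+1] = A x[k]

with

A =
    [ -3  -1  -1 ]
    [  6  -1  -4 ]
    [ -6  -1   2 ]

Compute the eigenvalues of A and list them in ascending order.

-3, -2, 3

det(zI - A) = z^3 - (tr A)z^2 + (M11 + M22 + M33)z - det A, where Mii is the 2×2 principal minor of A obtained by deleting row i and column i.
tr A = (-3) + (-1) + 2 = -2; M11 = (-1)·2 - (-4)·(-1) = -2 - 4 = -6; M22 = (-3)·2 - (-1)·(-6) = -6 - 6 = -12; M33 = (-3)·(-1) - (-1)·6 = 3 - (-6) = 9; sum of minors = -9.
det A = (-3)·((-1)·2 - (-4)·(-1)) - (-1)·(6·2 - (-4)·(-6)) + (-1)·(6·(-1) - (-1)·(-6)) = (-3)·(-6) - (-1)·(-12) + (-1)·(-12) = 18.
So p(z) = det(zI - A) = z^3 + 2z^2 - 9z - 18.
Rational-root test: any integer root divides -18. Testing small divisors, z = -2 works: p(-2) = -8 + 8 + 18 + (-18) = 0, so (z + 2) is a factor.
Dividing, p(z) = (z + 2)(z^2 - 9).
Factor z^2 - 9: two numbers with sum 0 and product -9 are 3 and -3, so z^2 - 9 = (z - 3)(z + 3).
Hence p(z) = (z - 3) (z + 2) (z + 3), with roots -3, -2, 3.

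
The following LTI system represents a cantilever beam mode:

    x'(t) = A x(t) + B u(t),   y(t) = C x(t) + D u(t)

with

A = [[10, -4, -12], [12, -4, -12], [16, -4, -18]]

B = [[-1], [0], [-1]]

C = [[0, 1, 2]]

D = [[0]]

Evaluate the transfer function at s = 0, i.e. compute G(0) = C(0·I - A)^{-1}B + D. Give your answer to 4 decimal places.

G(0) = C(-A)^{-1}B + D = -C A^{-1} B + D.
det A = -48, so A^{-1} = (1/-48)·adj(A) = [[-1/2, 1/2, 0], [-1/2, -1/4, 1/2], [-1/3, 1/2, -1/6]]
A^{-1} B = [1/2, 0, 1/2]^T
C A^{-1} B = 1
G(0) = D - C A^{-1} B = 0 - (1) = -1

-1.0000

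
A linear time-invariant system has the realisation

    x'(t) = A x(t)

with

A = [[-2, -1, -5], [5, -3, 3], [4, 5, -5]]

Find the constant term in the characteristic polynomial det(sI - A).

Expand det(sI - A) for the 3×3 matrix.
p(s) = s^3 + 10s^2 + 41s + 222.
(Check: constant term = det(-A) = (-1)^3 det A = 222; coefficient of s^2 = -tr A = 10.)
The constant term is 222.

222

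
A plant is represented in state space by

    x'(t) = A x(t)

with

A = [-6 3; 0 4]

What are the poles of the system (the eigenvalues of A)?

det(sI - A) = s^2 - (tr A)s + det A, with tr A = (-6) + 4 = -2 and det A = (-6)·4 - 3·0 = -24 - 0 = -24.
So p(s) = det(sI - A) = s^2 + 2s - 24.
Factor s^2 + 2s - 24: two numbers with sum -2 and product -24 are 4 and -6, so s^2 + 2s - 24 = (s - 4)(s + 6).
Hence p(s) = (s - 4) (s + 6), with roots -6, 4.
At least one eigenvalue has non-negative real part, so the system is not asymptotically stable.

-6, 4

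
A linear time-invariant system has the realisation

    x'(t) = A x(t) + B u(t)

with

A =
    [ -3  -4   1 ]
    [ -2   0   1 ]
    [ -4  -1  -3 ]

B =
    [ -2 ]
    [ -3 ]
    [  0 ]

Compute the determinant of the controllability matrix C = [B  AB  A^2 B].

AB = [[18], [4], [11]]
A^2B = [[-59], [-25], [-109]]
Controllability matrix C = [B  AB  A^2B] = [[-2, 18, -59], [-3, 4, -25], [0, 11, -109]]
Expanding along the first row, det(C) = (-2)·(4·(-109) - (-25)·11) - 18·((-3)·(-109) - (-25)·0) + (-59)·((-3)·11 - 4·0) = (-2)·(-161) - 18·327 + (-59)·(-33) = -3617
Since det(C) ≠ 0, rank(C) = 3 and the system is completely controllable.

-3617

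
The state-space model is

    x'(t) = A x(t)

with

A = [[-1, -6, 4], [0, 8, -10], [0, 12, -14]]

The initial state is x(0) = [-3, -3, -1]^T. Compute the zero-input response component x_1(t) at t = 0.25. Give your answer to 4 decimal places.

det(sI - A) = s^3 - (tr A)s^2 + (M11 + M22 + M33)s - det A, where Mii is the 2×2 principal minor of A obtained by deleting row i and column i.
tr A = (-1) + 8 + (-14) = -7; M11 = 8·(-14) - (-10)·12 = -112 - (-120) = 8; M22 = (-1)·(-14) - 4·0 = 14 - 0 = 14; M33 = (-1)·8 - (-6)·0 = -8 - 0 = -8; sum of minors = 14.
det A = (-1)·(8·(-14) - (-10)·12) - (-6)·(0·(-14) - (-10)·0) + 4·(0·12 - 8·0) = (-1)·8 - (-6)·0 + 4·0 = -8.
So p(s) = det(sI - A) = s^3 + 7s^2 + 14s + 8.
Rational-root test: any integer root divides 8. Testing small divisors, s = -1 works: p(-1) = -1 + 7 + (-14) + 8 = 0, so (s + 1) is a factor.
Dividing, p(s) = (s + 1)(s^2 + 6s + 8).
Factor s^2 + 6s + 8: two numbers with sum -6 and product 8 are -2 and -4, so s^2 + 6s + 8 = (s + 2)(s + 4).
Hence p(s) = (s + 1) (s + 2) (s + 4), with roots -4, -2, -1.
The eigenvalues -4, -2, -1 are distinct and real, so A is diagonalisable and x(t) = e^{At} x(0) = V diag(e^{λ_i t}) V^{-1} x(0), where the columns of V are the eigenvectors.
λ = -4: A - (-4)I = [[3, -6, 4], [0, 12, -10], [0, 12, -10]]. v must be orthogonal to every row; (row 1) × (row 2) = [12, 30, 36], so take v_1 = [-2, -5, -6]^T.
λ = -2: A - (-2)I = [[1, -6, 4], [0, 10, -10], [0, 12, -12]]. v must be orthogonal to every row; (row 1) × (row 2) = [20, 10, 10], so take v_2 = [-2, -1, -1]^T.
λ = -1: A - (-1)I = [[0, -6, 4], [0, 9, -10], [0, 12, -13]]. v must be orthogonal to every row; (row 1) × (row 2) = [24, 0, 0], so take v_3 = [1, 0, 0]^T.
V = [v_1 v_2 v_3] = [[-2, -2, 1], [-5, -1, 0], [-6, -1, 0]] has det V = -1, so V^{-1} = adj(V)/det V = [[0, 1, -1], [0, -6, 5], [1, -10, 8]].
Modal coordinates z(0) = V^{-1} x(0): 0·(-3) + 1·(-3) + (-1)·(-1) = -2; 0·(-3) + (-6)·(-3) + 5·(-1) = 13; 1·(-3) + (-10)·(-3) + 8·(-1) = 19; so z(0) = [-2, 13, 19]^T.
x_1(t) = Σ_i (v_i)_1 · z_i(0) · e^{λ_i t} (row 1 of V times the modal terms).
x_1(0.25) = (-2)·(-2)·e^{-4·0.25} + (-2)·13·e^{-2·0.25} + 1·19·e^{-1·0.25} = 4·0.367879 + (-26)·0.606531 + 19·0.778801 = 0.4989.

0.4989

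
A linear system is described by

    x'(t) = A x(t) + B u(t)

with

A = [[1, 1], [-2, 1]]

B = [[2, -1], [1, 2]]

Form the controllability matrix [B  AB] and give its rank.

2

AB = [[3, 1], [-3, 4]]
Controllability matrix C = [B  AB] = [[2, -1, 3, 1], [1, 2, -3, 4]]
Take the 2×2 submatrix of C formed by columns 1, 2: [[2, -1], [1, 2]]. Its determinant is 2·2 - (-1)·1 = 4 - (-1) = 5 ≠ 0.
So rank(C) ≥ 2; since C has 2 rows, rank(C) = 2.
rank(C) = 2 = n, so the pair (A, B) is completely controllable.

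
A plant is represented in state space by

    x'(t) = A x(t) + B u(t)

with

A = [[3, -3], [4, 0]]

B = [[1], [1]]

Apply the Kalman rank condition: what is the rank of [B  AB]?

2

AB = [[0], [4]]
Controllability matrix C = [B  AB] = [[1, 0], [1, 4]]
det(C) = 1·4 - 0·1 = 4 - 0 = 4 ≠ 0, so rank(C) = 2.
rank(C) = 2 = n, so the pair (A, B) is completely controllable.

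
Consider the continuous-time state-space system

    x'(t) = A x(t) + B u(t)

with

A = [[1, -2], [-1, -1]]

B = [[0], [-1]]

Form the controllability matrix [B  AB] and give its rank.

AB = [[2], [1]]
Controllability matrix C = [B  AB] = [[0, 2], [-1, 1]]
det(C) = 0·1 - 2·(-1) = 0 - (-2) = 2 ≠ 0, so rank(C) = 2.
rank(C) = 2 = n, so the pair (A, B) is completely controllable.

2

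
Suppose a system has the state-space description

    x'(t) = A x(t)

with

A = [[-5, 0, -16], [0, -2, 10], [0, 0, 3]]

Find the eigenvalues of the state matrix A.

-5, -2, 3

det(sI - A) = s^3 - (tr A)s^2 + (M11 + M22 + M33)s - det A, where Mii is the 2×2 principal minor of A obtained by deleting row i and column i.
tr A = (-5) + (-2) + 3 = -4; M11 = (-2)·3 - 10·0 = -6 - 0 = -6; M22 = (-5)·3 - (-16)·0 = -15 - 0 = -15; M33 = (-5)·(-2) - 0·0 = 10 - 0 = 10; sum of minors = -11.
det A = (-5)·((-2)·3 - 10·0) - 0·(0·3 - 10·0) + (-16)·(0·0 - (-2)·0) = (-5)·(-6) - 0·0 + (-16)·0 = 30.
So p(s) = det(sI - A) = s^3 + 4s^2 - 11s - 30.
Rational-root test: any integer root divides -30. Testing small divisors, s = -2 works: p(-2) = -8 + 16 + 22 + (-30) = 0, so (s + 2) is a factor.
Dividing, p(s) = (s + 2)(s^2 + 2s - 15).
Factor s^2 + 2s - 15: two numbers with sum -2 and product -15 are 3 and -5, so s^2 + 2s - 15 = (s - 3)(s + 5).
Hence p(s) = (s - 3) (s + 2) (s + 5), with roots -5, -2, 3.
At least one eigenvalue has non-negative real part, so the system is not asymptotically stable.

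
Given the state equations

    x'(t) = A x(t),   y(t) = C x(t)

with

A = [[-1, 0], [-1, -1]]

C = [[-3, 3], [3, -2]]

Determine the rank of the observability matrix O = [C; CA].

2

CA = [[0, -3], [-1, 2]]
Observability matrix O = [C; CA] = [[-3, 3], [3, -2], [0, -3], [-1, 2]]
Take the 2×2 submatrix of O formed by rows 1, 2: [[-3, 3], [3, -2]]. Its determinant is (-3)·(-2) - 3·3 = 6 - 9 = -3 ≠ 0.
So rank(O) ≥ 2; since O has 2 columns, rank(O) = 2.
rank(O) = 2 = n, so the pair (A, C) is completely observable.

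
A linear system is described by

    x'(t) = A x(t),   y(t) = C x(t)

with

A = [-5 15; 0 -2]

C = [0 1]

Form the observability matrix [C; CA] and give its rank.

CA = [[0, -2]]
Observability matrix O = [C; CA] = [[0, 1], [0, -2]]
Every row of O is a scalar multiple of row 1 = [0, 1] (multipliers 1, -2), so the rows span a one-dimensional space.
O ≠ 0, hence rank(O) = 1.
rank(O) = 1 < n = 2, so the pair (A, C) is not completely observable.

1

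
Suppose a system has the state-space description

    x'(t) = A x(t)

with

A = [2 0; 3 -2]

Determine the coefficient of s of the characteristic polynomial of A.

For a 2×2 matrix, det(sI - A) = s^2 - (tr A)s + det A.
tr A = 0, det A = -4.
So p(s) = s^2 - 4.
The coefficient of s is 0.

0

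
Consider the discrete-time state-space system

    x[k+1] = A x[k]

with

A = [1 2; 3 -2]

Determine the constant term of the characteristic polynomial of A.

-8

For a 2×2 matrix, det(zI - A) = z^2 - (tr A)z + det A.
tr A = -1, det A = -8.
So p(z) = z^2 + z - 8.
The constant term is -8.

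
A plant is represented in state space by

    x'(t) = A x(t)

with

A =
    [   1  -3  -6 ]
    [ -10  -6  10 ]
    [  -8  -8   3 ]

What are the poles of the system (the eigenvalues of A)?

-5, -1, 4

det(sI - A) = s^3 - (tr A)s^2 + (M11 + M22 + M33)s - det A, where Mii is the 2×2 principal minor of A obtained by deleting row i and column i.
tr A = 1 + (-6) + 3 = -2; M11 = (-6)·3 - 10·(-8) = -18 - (-80) = 62; M22 = 1·3 - (-6)·(-8) = 3 - 48 = -45; M33 = 1·(-6) - (-3)·(-10) = -6 - 30 = -36; sum of minors = -19.
det A = 1·((-6)·3 - 10·(-8)) - (-3)·((-10)·3 - 10·(-8)) + (-6)·((-10)·(-8) - (-6)·(-8)) = 1·62 - (-3)·50 + (-6)·32 = 20.
So p(s) = det(sI - A) = s^3 + 2s^2 - 19s - 20.
Rational-root test: any integer root divides -20. Testing small divisors, s = -1 works: p(-1) = -1 + 2 + 19 + (-20) = 0, so (s + 1) is a factor.
Dividing, p(s) = (s + 1)(s^2 + s - 20).
Factor s^2 + s - 20: two numbers with sum -1 and product -20 are 4 and -5, so s^2 + s - 20 = (s - 4)(s + 5).
Hence p(s) = (s - 4) (s + 1) (s + 5), with roots -5, -1, 4.
At least one eigenvalue has non-negative real part, so the system is not asymptotically stable.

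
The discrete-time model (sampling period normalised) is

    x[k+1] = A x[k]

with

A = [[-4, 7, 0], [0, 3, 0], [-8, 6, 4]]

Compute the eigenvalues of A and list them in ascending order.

-4, 3, 4

det(zI - A) = z^3 - (tr A)z^2 + (M11 + M22 + M33)z - det A, where Mii is the 2×2 principal minor of A obtained by deleting row i and column i.
tr A = (-4) + 3 + 4 = 3; M11 = 3·4 - 0·6 = 12 - 0 = 12; M22 = (-4)·4 - 0·(-8) = -16 - 0 = -16; M33 = (-4)·3 - 7·0 = -12 - 0 = -12; sum of minors = -16.
det A = (-4)·(3·4 - 0·6) - 7·(0·4 - 0·(-8)) + 0·(0·6 - 3·(-8)) = (-4)·12 - 7·0 + 0·24 = -48.
So p(z) = det(zI - A) = z^3 - 3z^2 - 16z + 48.
Rational-root test: any integer root divides 48. Testing small divisors, z = 3 works: p(3) = 27 + (-27) + (-48) + 48 = 0, so (z - 3) is a factor.
Dividing, p(z) = (z - 3)(z^2 - 16).
Factor z^2 - 16: two numbers with sum 0 and product -16 are 4 and -4, so z^2 - 16 = (z - 4)(z + 4).
Hence p(z) = (z - 4) (z - 3) (z + 4), with roots -4, 3, 4.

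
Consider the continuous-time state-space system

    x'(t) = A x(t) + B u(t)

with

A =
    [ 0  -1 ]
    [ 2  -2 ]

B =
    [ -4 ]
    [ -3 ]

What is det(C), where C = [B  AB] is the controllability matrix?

AB = [[3], [-2]]
Controllability matrix C = [B  AB] = [[-4, 3], [-3, -2]]
det(C) = (-4)·(-2) - 3·(-3) = 8 - (-9) = 17
Since det(C) ≠ 0, rank(C) = 2 and the system is completely controllable.

17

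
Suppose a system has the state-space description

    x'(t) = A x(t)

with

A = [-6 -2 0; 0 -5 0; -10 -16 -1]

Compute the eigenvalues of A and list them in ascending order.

det(sI - A) = s^3 - (tr A)s^2 + (M11 + M22 + M33)s - det A, where Mii is the 2×2 principal minor of A obtained by deleting row i and column i.
tr A = (-6) + (-5) + (-1) = -12; M11 = (-5)·(-1) - 0·(-16) = 5 - 0 = 5; M22 = (-6)·(-1) - 0·(-10) = 6 - 0 = 6; M33 = (-6)·(-5) - (-2)·0 = 30 - 0 = 30; sum of minors = 41.
det A = (-6)·((-5)·(-1) - 0·(-16)) - (-2)·(0·(-1) - 0·(-10)) + 0·(0·(-16) - (-5)·(-10)) = (-6)·5 - (-2)·0 + 0·(-50) = -30.
So p(s) = det(sI - A) = s^3 + 12s^2 + 41s + 30.
Rational-root test: any integer root divides 30. Testing small divisors, s = -1 works: p(-1) = -1 + 12 + (-41) + 30 = 0, so (s + 1) is a factor.
Dividing, p(s) = (s + 1)(s^2 + 11s + 30).
Factor s^2 + 11s + 30: two numbers with sum -11 and product 30 are -5 and -6, so s^2 + 11s + 30 = (s + 5)(s + 6).
Hence p(s) = (s + 1) (s + 5) (s + 6), with roots -6, -5, -1.
All eigenvalues have negative real part, so the system is asymptotically stable.

-6, -5, -1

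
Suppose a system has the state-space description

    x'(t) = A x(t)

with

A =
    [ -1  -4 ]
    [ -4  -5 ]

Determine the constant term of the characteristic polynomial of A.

For a 2×2 matrix, det(sI - A) = s^2 - (tr A)s + det A.
tr A = -6, det A = -11.
So p(s) = s^2 + 6s - 11.
The constant term is -11.

-11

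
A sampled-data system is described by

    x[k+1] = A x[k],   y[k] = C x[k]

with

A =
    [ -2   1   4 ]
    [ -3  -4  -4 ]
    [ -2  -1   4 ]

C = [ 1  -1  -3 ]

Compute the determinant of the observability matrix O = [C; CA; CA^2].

CA = [[7, 8, -4]]
CA^2 = [[-30, -21, -20]]
Observability matrix O = [C; CA; CA^2] = [[1, -1, -3], [7, 8, -4], [-30, -21, -20]]
Expanding along the first row, det(O) = 1·(8·(-20) - (-4)·(-21)) - (-1)·(7·(-20) - (-4)·(-30)) + (-3)·(7·(-21) - 8·(-30)) = 1·(-244) - (-1)·(-260) + (-3)·93 = -783
Since det(O) ≠ 0, rank(O) = 3 and the system is completely observable.

-783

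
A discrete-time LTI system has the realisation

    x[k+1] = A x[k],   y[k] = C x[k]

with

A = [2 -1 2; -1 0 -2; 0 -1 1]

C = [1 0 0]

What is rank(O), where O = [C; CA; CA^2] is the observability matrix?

2

CA = [[2, -1, 2]]
CA^2 = [[5, -4, 8]]
Observability matrix O = [C; CA; CA^2] = [[1, 0, 0], [2, -1, 2], [5, -4, 8]]
The columns c1, c2, c3 of O are linearly dependent: 2·c2 + c3 = 0 (check each entry), so rank(O) ≤ 2.
The 2×2 minor from rows 1, 2, columns 1, 2 is 1·(-1) - 0·2 = -1 - 0 = -1 ≠ 0, so rank(O) = 2.
rank(O) = 2 < n = 3, so the pair (A, C) is not completely observable.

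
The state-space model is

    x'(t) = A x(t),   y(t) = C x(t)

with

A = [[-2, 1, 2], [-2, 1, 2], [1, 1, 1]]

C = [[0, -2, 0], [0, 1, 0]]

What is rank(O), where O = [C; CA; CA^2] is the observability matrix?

CA = [[4, -2, -4], [-2, 1, 2]]
CA^2 = [[-8, -2, 0], [4, 1, 0]]
Observability matrix O = [C; CA; CA^2] = [[0, -2, 0], [0, 1, 0], [4, -2, -4], [-2, 1, 2], [-8, -2, 0], [4, 1, 0]]
Take the 3×3 submatrix of O formed by rows 1, 3, 5: [[0, -2, 0], [4, -2, -4], [-8, -2, 0]]. Its determinant is 0·((-2)·0 - (-4)·(-2)) - (-2)·(4·0 - (-4)·(-8)) + 0·(4·(-2) - (-2)·(-8)) = 0·(-8) - (-2)·(-32) + 0·(-24) = -64 ≠ 0.
So rank(O) ≥ 3; since O has 3 columns, rank(O) = 3.
rank(O) = 3 = n, so the pair (A, C) is completely observable.

3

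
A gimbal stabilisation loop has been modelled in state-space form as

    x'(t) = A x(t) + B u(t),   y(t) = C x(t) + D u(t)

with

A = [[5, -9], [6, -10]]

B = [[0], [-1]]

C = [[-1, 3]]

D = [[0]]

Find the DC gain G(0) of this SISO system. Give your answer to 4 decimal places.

1.5000

G(0) = C(-A)^{-1}B + D = -C A^{-1} B + D.
det A = 4, so A^{-1} = (1/4)·adj(A) = [[-5/2, 9/4], [-3/2, 5/4]]
A^{-1} B = [-9/4, -5/4]^T
C A^{-1} B = -3/2
G(0) = D - C A^{-1} B = 0 - (-3/2) = 3/2 ≈ 1.5000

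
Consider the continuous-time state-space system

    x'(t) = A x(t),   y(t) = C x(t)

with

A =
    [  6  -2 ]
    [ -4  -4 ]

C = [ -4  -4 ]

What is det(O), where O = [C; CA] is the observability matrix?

CA = [[-8, 24]]
Observability matrix O = [C; CA] = [[-4, -4], [-8, 24]]
det(O) = (-4)·24 - (-4)·(-8) = -96 - 32 = -128
Since det(O) ≠ 0, rank(O) = 2 and the system is completely observable.

-128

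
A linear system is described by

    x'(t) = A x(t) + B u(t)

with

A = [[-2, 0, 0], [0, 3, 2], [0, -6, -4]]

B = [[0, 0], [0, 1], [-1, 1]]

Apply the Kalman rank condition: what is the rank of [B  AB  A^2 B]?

2

AB = [[0, 0], [-2, 5], [4, -10]]
A^2B = [[0, 0], [2, -5], [-4, 10]]
Controllability matrix C = [B  AB  A^2B] = [[0, 0, 0, 0, 0, 0], [0, 1, -2, 5, 2, -5], [-1, 1, 4, -10, -4, 10]]
Row 1 of C is identically zero, so rank(C) ≤ 2.
The 2×2 minor from rows 2, 3, columns 1, 2 is 0·1 - 1·(-1) = 0 - (-1) = 1 ≠ 0, so rank(C) = 2.
rank(C) = 2 < n = 3, so the pair (A, B) is not completely controllable.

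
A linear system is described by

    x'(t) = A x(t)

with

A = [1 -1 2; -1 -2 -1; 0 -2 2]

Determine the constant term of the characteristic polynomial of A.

Expand det(sI - A) for the 3×3 matrix.
p(s) = s^3 - s^2 - 7s + 4.
(Check: constant term = det(-A) = (-1)^3 det A = 4; coefficient of s^2 = -tr A = -1.)
The constant term is 4.

4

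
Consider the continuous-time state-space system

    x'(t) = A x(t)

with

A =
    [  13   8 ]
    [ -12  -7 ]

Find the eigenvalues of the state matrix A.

1, 5

det(sI - A) = s^2 - (tr A)s + det A, with tr A = 13 + (-7) = 6 and det A = 13·(-7) - 8·(-12) = -91 - (-96) = 5.
So p(s) = det(sI - A) = s^2 - 6s + 5.
Factor s^2 - 6s + 5: two numbers with sum 6 and product 5 are 5 and 1, so s^2 - 6s + 5 = (s - 5)(s - 1).
Hence p(s) = (s - 5) (s - 1), with roots 1, 5.
At least one eigenvalue has non-negative real part, so the system is not asymptotically stable.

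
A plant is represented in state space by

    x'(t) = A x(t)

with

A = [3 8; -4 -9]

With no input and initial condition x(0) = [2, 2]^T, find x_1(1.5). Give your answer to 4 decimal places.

1.7817

det(sI - A) = s^2 - (tr A)s + det A, with tr A = 3 + (-9) = -6 and det A = 3·(-9) - 8·(-4) = -27 - (-32) = 5.
So p(s) = det(sI - A) = s^2 + 6s + 5.
Factor s^2 + 6s + 5: two numbers with sum -6 and product 5 are -1 and -5, so s^2 + 6s + 5 = (s + 1)(s + 5).
Hence p(s) = (s + 1) (s + 5), with roots -5, -1.
The eigenvalues -5, -1 are distinct and real, so A is diagonalisable and x(t) = e^{At} x(0) = V diag(e^{λ_i t}) V^{-1} x(0), where the columns of V are the eigenvectors.
λ = -5: A - (-5)I = [[8, 8], [-4, -4]]. Row 1 gives 8·v1 + 8·v2 = 0, so take v_1 = [1, -1]^T.
λ = -1: A - (-1)I = [[4, 8], [-4, -8]]. Row 1 gives 4·v1 + 8·v2 = 0, so take v_2 = [2, -1]^T.
V = [v_1 v_2] = [[1, 2], [-1, -1]] has det V = 1, so V^{-1} = adj(V)/det V = [[-1, -2], [1, 1]].
Modal coordinates z(0) = V^{-1} x(0): (-1)·2 + (-2)·2 = -6; 1·2 + 1·2 = 4; so z(0) = [-6, 4]^T.
x_1(t) = Σ_i (v_i)_1 · z_i(0) · e^{λ_i t} (row 1 of V times the modal terms).
x_1(1.5) = 1·(-6)·e^{-5·1.5} + 2·4·e^{-1·1.5} = (-6)·0.000553 + 8·0.223130 = 1.7817.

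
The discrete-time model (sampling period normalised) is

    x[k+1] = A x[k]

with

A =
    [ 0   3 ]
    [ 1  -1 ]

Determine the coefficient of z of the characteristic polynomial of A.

For a 2×2 matrix, det(zI - A) = z^2 - (tr A)z + det A.
tr A = -1, det A = -3.
So p(z) = z^2 + z - 3.
The coefficient of z is 1.

1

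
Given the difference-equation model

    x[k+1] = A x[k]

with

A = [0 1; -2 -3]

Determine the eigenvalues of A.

det(zI - A) = z^2 - (tr A)z + det A, with tr A = 0 + (-3) = -3 and det A = 0·(-3) - 1·(-2) = 0 - (-2) = 2.
So p(z) = det(zI - A) = z^2 + 3z + 2.
Factor z^2 + 3z + 2: two numbers with sum -3 and product 2 are -1 and -2, so z^2 + 3z + 2 = (z + 1)(z + 2).
Hence p(z) = (z + 1) (z + 2), with roots -2, -1.

-2, -1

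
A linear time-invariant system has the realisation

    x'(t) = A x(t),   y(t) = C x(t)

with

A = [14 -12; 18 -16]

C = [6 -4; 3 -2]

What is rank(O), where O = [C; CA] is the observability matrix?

1

CA = [[12, -8], [6, -4]]
Observability matrix O = [C; CA] = [[6, -4], [3, -2], [12, -8], [6, -4]]
Every row of O is a scalar multiple of row 1 = [6, -4] (multipliers 1, 1/2, 2, 1), so the rows span a one-dimensional space.
O ≠ 0, hence rank(O) = 1.
rank(O) = 1 < n = 2, so the pair (A, C) is not completely observable.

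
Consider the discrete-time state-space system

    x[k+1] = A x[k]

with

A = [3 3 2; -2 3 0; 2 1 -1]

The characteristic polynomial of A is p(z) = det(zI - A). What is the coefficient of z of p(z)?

Expand det(zI - A) for the 3×3 matrix.
p(z) = z^3 - 5z^2 + 5z + 31.
(Check: constant term = det(-A) = (-1)^3 det A = 31; coefficient of z^2 = -tr A = -5.)
The coefficient of z is 5.

5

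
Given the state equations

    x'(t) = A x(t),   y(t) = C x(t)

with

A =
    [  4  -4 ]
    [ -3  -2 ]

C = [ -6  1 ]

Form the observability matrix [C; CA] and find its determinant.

-105

CA = [[-27, 22]]
Observability matrix O = [C; CA] = [[-6, 1], [-27, 22]]
det(O) = (-6)·22 - 1·(-27) = -132 - (-27) = -105
Since det(O) ≠ 0, rank(O) = 2 and the system is completely observable.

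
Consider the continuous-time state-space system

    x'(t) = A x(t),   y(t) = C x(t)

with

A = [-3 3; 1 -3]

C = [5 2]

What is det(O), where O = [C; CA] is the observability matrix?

CA = [[-13, 9]]
Observability matrix O = [C; CA] = [[5, 2], [-13, 9]]
det(O) = 5·9 - 2·(-13) = 45 - (-26) = 71
Since det(O) ≠ 0, rank(O) = 2 and the system is completely observable.

71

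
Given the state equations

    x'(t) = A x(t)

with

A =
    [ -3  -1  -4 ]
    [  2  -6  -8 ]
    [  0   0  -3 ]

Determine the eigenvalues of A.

-5, -4, -3

det(sI - A) = s^3 - (tr A)s^2 + (M11 + M22 + M33)s - det A, where Mii is the 2×2 principal minor of A obtained by deleting row i and column i.
tr A = (-3) + (-6) + (-3) = -12; M11 = (-6)·(-3) - (-8)·0 = 18 - 0 = 18; M22 = (-3)·(-3) - (-4)·0 = 9 - 0 = 9; M33 = (-3)·(-6) - (-1)·2 = 18 - (-2) = 20; sum of minors = 47.
det A = (-3)·((-6)·(-3) - (-8)·0) - (-1)·(2·(-3) - (-8)·0) + (-4)·(2·0 - (-6)·0) = (-3)·18 - (-1)·(-6) + (-4)·0 = -60.
So p(s) = det(sI - A) = s^3 + 12s^2 + 47s + 60.
Rational-root test: any integer root divides 60. Testing small divisors, s = -3 works: p(-3) = -27 + 108 + (-141) + 60 = 0, so (s + 3) is a factor.
Dividing, p(s) = (s + 3)(s^2 + 9s + 20).
Factor s^2 + 9s + 20: two numbers with sum -9 and product 20 are -4 and -5, so s^2 + 9s + 20 = (s + 4)(s + 5).
Hence p(s) = (s + 3) (s + 4) (s + 5), with roots -5, -4, -3.
All eigenvalues have negative real part, so the system is asymptotically stable.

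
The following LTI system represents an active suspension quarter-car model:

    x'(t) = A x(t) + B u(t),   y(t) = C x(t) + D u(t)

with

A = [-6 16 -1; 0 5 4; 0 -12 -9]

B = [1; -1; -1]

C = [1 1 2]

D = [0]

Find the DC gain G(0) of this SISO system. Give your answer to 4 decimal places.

G(0) = C(-A)^{-1}B + D = -C A^{-1} B + D.
det A = -18, so A^{-1} = (1/-18)·adj(A) = [[-1/6, -26/3, -23/6], [0, -3, -4/3], [0, 4, 5/3]]
A^{-1} B = [37/3, 13/3, -17/3]^T
C A^{-1} B = 16/3
G(0) = D - C A^{-1} B = 0 - (16/3) = -16/3 ≈ -5.3333

-5.3333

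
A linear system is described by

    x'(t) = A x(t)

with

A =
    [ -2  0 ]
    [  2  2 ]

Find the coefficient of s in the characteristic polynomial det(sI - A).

0

For a 2×2 matrix, det(sI - A) = s^2 - (tr A)s + det A.
tr A = 0, det A = -4.
So p(s) = s^2 - 4.
The coefficient of s is 0.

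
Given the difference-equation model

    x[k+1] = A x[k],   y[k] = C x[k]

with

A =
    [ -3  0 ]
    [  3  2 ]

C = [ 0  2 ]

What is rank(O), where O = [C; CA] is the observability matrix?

CA = [[6, 4]]
Observability matrix O = [C; CA] = [[0, 2], [6, 4]]
det(O) = 0·4 - 2·6 = 0 - 12 = -12 ≠ 0, so rank(O) = 2.
rank(O) = 2 = n, so the pair (A, C) is completely observable.

2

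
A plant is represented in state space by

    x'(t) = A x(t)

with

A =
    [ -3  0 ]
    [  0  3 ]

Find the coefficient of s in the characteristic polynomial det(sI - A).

0

For a 2×2 matrix, det(sI - A) = s^2 - (tr A)s + det A.
tr A = 0, det A = -9.
So p(s) = s^2 - 9.
The coefficient of s is 0.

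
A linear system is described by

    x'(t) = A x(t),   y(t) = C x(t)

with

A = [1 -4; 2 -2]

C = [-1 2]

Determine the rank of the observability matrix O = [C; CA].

2

CA = [[3, 0]]
Observability matrix O = [C; CA] = [[-1, 2], [3, 0]]
det(O) = (-1)·0 - 2·3 = 0 - 6 = -6 ≠ 0, so rank(O) = 2.
rank(O) = 2 = n, so the pair (A, C) is completely observable.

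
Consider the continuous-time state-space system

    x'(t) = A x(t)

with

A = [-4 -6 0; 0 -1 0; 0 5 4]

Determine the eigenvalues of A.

-4, -1, 4

det(sI - A) = s^3 - (tr A)s^2 + (M11 + M22 + M33)s - det A, where Mii is the 2×2 principal minor of A obtained by deleting row i and column i.
tr A = (-4) + (-1) + 4 = -1; M11 = (-1)·4 - 0·5 = -4 - 0 = -4; M22 = (-4)·4 - 0·0 = -16 - 0 = -16; M33 = (-4)·(-1) - (-6)·0 = 4 - 0 = 4; sum of minors = -16.
det A = (-4)·((-1)·4 - 0·5) - (-6)·(0·4 - 0·0) + 0·(0·5 - (-1)·0) = (-4)·(-4) - (-6)·0 + 0·0 = 16.
So p(s) = det(sI - A) = s^3 + s^2 - 16s - 16.
Rational-root test: any integer root divides -16. Testing small divisors, s = -1 works: p(-1) = -1 + 1 + 16 + (-16) = 0, so (s + 1) is a factor.
Dividing, p(s) = (s + 1)(s^2 - 16).
Factor s^2 - 16: two numbers with sum 0 and product -16 are 4 and -4, so s^2 - 16 = (s - 4)(s + 4).
Hence p(s) = (s - 4) (s + 1) (s + 4), with roots -4, -1, 4.
At least one eigenvalue has non-negative real part, so the system is not asymptotically stable.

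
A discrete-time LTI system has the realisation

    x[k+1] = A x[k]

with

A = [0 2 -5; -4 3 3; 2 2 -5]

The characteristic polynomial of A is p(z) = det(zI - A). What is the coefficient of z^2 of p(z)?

2

Expand det(zI - A) for the 3×3 matrix.
p(z) = z^3 + 2z^2 - 3z - 42.
(Check: constant term = det(-A) = (-1)^3 det A = -42; coefficient of z^2 = -tr A = 2.)
The coefficient of z^2 is 2.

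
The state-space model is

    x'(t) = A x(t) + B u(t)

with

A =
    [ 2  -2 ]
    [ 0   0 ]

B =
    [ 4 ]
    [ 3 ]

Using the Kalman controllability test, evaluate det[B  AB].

-6

AB = [[2], [0]]
Controllability matrix C = [B  AB] = [[4, 2], [3, 0]]
det(C) = 4·0 - 2·3 = 0 - 6 = -6
Since det(C) ≠ 0, rank(C) = 2 and the system is completely controllable.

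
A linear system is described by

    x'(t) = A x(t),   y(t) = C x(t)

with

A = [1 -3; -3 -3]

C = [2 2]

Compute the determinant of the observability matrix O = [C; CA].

CA = [[-4, -12]]
Observability matrix O = [C; CA] = [[2, 2], [-4, -12]]
det(O) = 2·(-12) - 2·(-4) = -24 - (-8) = -16
Since det(O) ≠ 0, rank(O) = 2 and the system is completely observable.

-16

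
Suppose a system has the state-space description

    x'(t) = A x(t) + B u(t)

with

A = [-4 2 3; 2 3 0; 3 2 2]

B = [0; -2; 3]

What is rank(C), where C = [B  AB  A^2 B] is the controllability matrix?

3

AB = [[5], [-6], [2]]
A^2B = [[-26], [-8], [7]]
Controllability matrix C = [B  AB  A^2B] = [[0, 5, -26], [-2, -6, -8], [3, 2, 7]]
det(C) = 0·((-6)·7 - (-8)·2) - 5·((-2)·7 - (-8)·3) + (-26)·((-2)·2 - (-6)·3) = 0·(-26) - 5·10 + (-26)·14 = -414 ≠ 0, so rank(C) = 3.
rank(C) = 3 = n, so the pair (A, B) is completely controllable.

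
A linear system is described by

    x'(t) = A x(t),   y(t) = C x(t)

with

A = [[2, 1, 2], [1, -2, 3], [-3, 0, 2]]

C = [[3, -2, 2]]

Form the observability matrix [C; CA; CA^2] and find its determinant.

CA = [[-2, 7, 4]]
CA^2 = [[-9, -16, 25]]
Observability matrix O = [C; CA; CA^2] = [[3, -2, 2], [-2, 7, 4], [-9, -16, 25]]
Expanding along the first row, det(O) = 3·(7·25 - 4·(-16)) - (-2)·((-2)·25 - 4·(-9)) + 2·((-2)·(-16) - 7·(-9)) = 3·239 - (-2)·(-14) + 2·95 = 879
Since det(O) ≠ 0, rank(O) = 3 and the system is completely observable.

879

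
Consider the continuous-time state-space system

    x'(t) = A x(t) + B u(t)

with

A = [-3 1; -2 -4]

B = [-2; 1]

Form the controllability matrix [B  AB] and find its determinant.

-7

AB = [[7], [0]]
Controllability matrix C = [B  AB] = [[-2, 7], [1, 0]]
det(C) = (-2)·0 - 7·1 = 0 - 7 = -7
Since det(C) ≠ 0, rank(C) = 2 and the system is completely controllable.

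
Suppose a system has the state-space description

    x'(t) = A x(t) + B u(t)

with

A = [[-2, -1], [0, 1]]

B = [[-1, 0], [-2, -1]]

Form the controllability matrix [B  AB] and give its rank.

2

AB = [[4, 1], [-2, -1]]
Controllability matrix C = [B  AB] = [[-1, 0, 4, 1], [-2, -1, -2, -1]]
Take the 2×2 submatrix of C formed by columns 1, 2: [[-1, 0], [-2, -1]]. Its determinant is (-1)·(-1) - 0·(-2) = 1 - 0 = 1 ≠ 0.
So rank(C) ≥ 2; since C has 2 rows, rank(C) = 2.
rank(C) = 2 = n, so the pair (A, B) is completely controllable.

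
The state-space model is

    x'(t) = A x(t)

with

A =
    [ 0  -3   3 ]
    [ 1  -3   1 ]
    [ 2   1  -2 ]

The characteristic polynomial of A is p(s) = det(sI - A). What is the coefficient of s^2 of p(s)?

5

Expand det(sI - A) for the 3×3 matrix.
p(s) = s^3 + 5s^2 + 2s - 9.
(Check: constant term = det(-A) = (-1)^3 det A = -9; coefficient of s^2 = -tr A = 5.)
The coefficient of s^2 is 5.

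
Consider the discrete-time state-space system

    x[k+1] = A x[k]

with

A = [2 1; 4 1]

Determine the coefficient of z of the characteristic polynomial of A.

-3

For a 2×2 matrix, det(zI - A) = z^2 - (tr A)z + det A.
tr A = 3, det A = -2.
So p(z) = z^2 - 3z - 2.
The coefficient of z is -3.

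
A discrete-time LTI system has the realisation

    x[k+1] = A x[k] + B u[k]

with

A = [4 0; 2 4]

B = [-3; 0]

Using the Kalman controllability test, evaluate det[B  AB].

18

AB = [[-12], [-6]]
Controllability matrix C = [B  AB] = [[-3, -12], [0, -6]]
det(C) = (-3)·(-6) - (-12)·0 = 18 - 0 = 18
Since det(C) ≠ 0, rank(C) = 2 and the system is completely controllable.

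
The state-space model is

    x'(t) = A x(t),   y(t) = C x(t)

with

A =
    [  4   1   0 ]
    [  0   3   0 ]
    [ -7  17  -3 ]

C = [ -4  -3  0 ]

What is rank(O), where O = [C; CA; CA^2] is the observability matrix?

2

CA = [[-16, -13, 0]]
CA^2 = [[-64, -55, 0]]
Observability matrix O = [C; CA; CA^2] = [[-4, -3, 0], [-16, -13, 0], [-64, -55, 0]]
Column 3 of O is identically zero, so rank(O) ≤ 2.
The 2×2 minor from rows 1, 2, columns 1, 2 is (-4)·(-13) - (-3)·(-16) = 52 - 48 = 4 ≠ 0, so rank(O) = 2.
rank(O) = 2 < n = 3, so the pair (A, C) is not completely observable.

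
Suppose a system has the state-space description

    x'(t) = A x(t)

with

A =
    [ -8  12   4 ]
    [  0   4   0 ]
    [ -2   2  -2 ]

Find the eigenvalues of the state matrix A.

-6, -4, 4

det(sI - A) = s^3 - (tr A)s^2 + (M11 + M22 + M33)s - det A, where Mii is the 2×2 principal minor of A obtained by deleting row i and column i.
tr A = (-8) + 4 + (-2) = -6; M11 = 4·(-2) - 0·2 = -8 - 0 = -8; M22 = (-8)·(-2) - 4·(-2) = 16 - (-8) = 24; M33 = (-8)·4 - 12·0 = -32 - 0 = -32; sum of minors = -16.
det A = (-8)·(4·(-2) - 0·2) - 12·(0·(-2) - 0·(-2)) + 4·(0·2 - 4·(-2)) = (-8)·(-8) - 12·0 + 4·8 = 96.
So p(s) = det(sI - A) = s^3 + 6s^2 - 16s - 96.
Rational-root test: any integer root divides -96. Testing small divisors, s = -4 works: p(-4) = -64 + 96 + 64 + (-96) = 0, so (s + 4) is a factor.
Dividing, p(s) = (s + 4)(s^2 + 2s - 24).
Factor s^2 + 2s - 24: two numbers with sum -2 and product -24 are 4 and -6, so s^2 + 2s - 24 = (s - 4)(s + 6).
Hence p(s) = (s - 4) (s + 4) (s + 6), with roots -6, -4, 4.
At least one eigenvalue has non-negative real part, so the system is not asymptotically stable.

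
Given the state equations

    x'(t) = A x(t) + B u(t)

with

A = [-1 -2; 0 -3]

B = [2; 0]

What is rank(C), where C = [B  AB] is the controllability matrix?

AB = [[-2], [0]]
Controllability matrix C = [B  AB] = [[2, -2], [0, 0]]
Every column of C is a scalar multiple of column 1 = [2, 0] (multipliers 1, -1), so the columns span a one-dimensional space.
C ≠ 0, hence rank(C) = 1.
rank(C) = 1 < n = 2, so the pair (A, B) is not completely controllable.

1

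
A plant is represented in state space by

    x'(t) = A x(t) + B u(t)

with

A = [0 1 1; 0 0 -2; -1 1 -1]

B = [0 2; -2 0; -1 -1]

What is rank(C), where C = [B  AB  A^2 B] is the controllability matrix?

3

AB = [[-3, -1], [2, 2], [-1, -1]]
A^2B = [[1, 1], [2, 2], [6, 4]]
Controllability matrix C = [B  AB  A^2B] = [[0, 2, -3, -1, 1, 1], [-2, 0, 2, 2, 2, 2], [-1, -1, -1, -1, 6, 4]]
Take the 3×3 submatrix of C formed by columns 1, 2, 3: [[0, 2, -3], [-2, 0, 2], [-1, -1, -1]]. Its determinant is 0·(0·(-1) - 2·(-1)) - 2·((-2)·(-1) - 2·(-1)) + (-3)·((-2)·(-1) - 0·(-1)) = 0·2 - 2·4 + (-3)·2 = -14 ≠ 0.
So rank(C) ≥ 3; since C has 3 rows, rank(C) = 3.
rank(C) = 3 = n, so the pair (A, B) is completely controllable.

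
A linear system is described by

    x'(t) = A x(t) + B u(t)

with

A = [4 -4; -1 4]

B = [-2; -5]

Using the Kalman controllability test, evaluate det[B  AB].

AB = [[12], [-18]]
Controllability matrix C = [B  AB] = [[-2, 12], [-5, -18]]
det(C) = (-2)·(-18) - 12·(-5) = 36 - (-60) = 96
Since det(C) ≠ 0, rank(C) = 2 and the system is completely controllable.

96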